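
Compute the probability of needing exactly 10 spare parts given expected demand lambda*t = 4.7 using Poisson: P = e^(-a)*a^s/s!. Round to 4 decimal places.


a = 4.7, s = 10
e^(-a) = e^(-4.7) = 0.0091
a^s = 4.7^10 = 5259913.2236
s! = 3628800
P = 0.0091 * 5259913.2236 / 3628800
P = 0.0132

0.0132


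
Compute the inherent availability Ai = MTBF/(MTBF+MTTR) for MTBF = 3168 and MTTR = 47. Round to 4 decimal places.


MTBF = 3168
MTTR = 47
MTBF + MTTR = 3215
Ai = 3168 / 3215
Ai = 0.9854

0.9854


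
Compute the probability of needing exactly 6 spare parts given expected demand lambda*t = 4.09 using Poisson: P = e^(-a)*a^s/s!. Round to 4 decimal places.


a = 4.09, s = 6
e^(-a) = e^(-4.09) = 0.0167
a^s = 4.09^6 = 4681.013
s! = 720
P = 0.0167 * 4681.013 / 720
P = 0.1088

0.1088


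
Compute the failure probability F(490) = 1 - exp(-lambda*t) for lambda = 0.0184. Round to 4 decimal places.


lambda = 0.0184, t = 490
lambda * t = 9.016
exp(-9.016) = 0.0001
F(t) = 1 - 0.0001
F(t) = 0.9999

0.9999


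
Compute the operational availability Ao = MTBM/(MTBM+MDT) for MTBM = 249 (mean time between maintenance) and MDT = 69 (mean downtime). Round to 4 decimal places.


MTBM = 249
MDT = 69
MTBM + MDT = 318
Ao = 249 / 318
Ao = 0.783

0.783


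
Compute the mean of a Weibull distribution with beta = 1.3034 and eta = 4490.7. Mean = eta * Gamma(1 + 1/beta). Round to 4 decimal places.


beta = 1.3034, eta = 4490.7
1/beta = 0.7672
1 + 1/beta = 1.7672
Gamma(1.7672) = 0.9231
Mean = 4490.7 * 0.9231
Mean = 4145.3319

4145.3319


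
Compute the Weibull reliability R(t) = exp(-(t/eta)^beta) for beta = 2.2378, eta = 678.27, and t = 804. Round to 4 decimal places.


beta = 2.2378, eta = 678.27, t = 804
t/eta = 804 / 678.27 = 1.1854
(t/eta)^beta = 1.1854^2.2378 = 1.4631
R(t) = exp(-1.4631)
R(t) = 0.2315

0.2315


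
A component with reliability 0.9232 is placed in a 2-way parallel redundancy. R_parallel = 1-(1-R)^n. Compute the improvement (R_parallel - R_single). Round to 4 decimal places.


R_single = 0.9232, n = 2
1 - R_single = 0.0768
(1 - R_single)^n = 0.0768^2 = 0.0059
R_parallel = 1 - 0.0059 = 0.9941
Improvement = 0.9941 - 0.9232
Improvement = 0.0709

0.0709


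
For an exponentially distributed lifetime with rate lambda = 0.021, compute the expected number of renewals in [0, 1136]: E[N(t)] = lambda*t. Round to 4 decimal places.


lambda = 0.021
t = 1136
E[N(t)] = lambda * t
E[N(t)] = 0.021 * 1136
E[N(t)] = 23.856

23.856


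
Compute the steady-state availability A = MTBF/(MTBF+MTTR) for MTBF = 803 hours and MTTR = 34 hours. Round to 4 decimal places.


MTBF = 803
MTTR = 34
MTBF + MTTR = 837
A = 803 / 837
A = 0.9594

0.9594


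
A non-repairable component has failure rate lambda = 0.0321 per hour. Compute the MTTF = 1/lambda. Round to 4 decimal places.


lambda = 0.0321
MTTF = 1 / 0.0321
MTTF = 31.1526

31.1526


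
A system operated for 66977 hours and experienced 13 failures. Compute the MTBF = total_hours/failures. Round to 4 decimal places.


total_hours = 66977
failures = 13
MTBF = 66977 / 13
MTBF = 5152.0769

5152.0769


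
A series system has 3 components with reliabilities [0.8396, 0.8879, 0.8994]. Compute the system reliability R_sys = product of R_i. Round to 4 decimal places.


Components: [0.8396, 0.8879, 0.8994]
After component 1 (R=0.8396): product = 0.8396
After component 2 (R=0.8879): product = 0.7455
After component 3 (R=0.8994): product = 0.6705
R_sys = 0.6705

0.6705


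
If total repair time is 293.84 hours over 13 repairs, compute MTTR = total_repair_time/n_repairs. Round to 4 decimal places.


total_repair_time = 293.84
n_repairs = 13
MTTR = 293.84 / 13
MTTR = 22.6031

22.6031


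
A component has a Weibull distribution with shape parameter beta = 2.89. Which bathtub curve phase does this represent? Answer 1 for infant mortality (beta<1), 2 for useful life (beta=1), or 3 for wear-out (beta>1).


beta = 2.89
Compare beta to 1:
beta < 1 => infant mortality (phase 1)
beta = 1 => useful life (phase 2)
beta > 1 => wear-out (phase 3)
Since beta = 2.89, this is wear-out (increasing failure rate)
Phase = 3

3


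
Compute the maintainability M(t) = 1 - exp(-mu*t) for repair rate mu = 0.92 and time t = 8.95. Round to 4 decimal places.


mu = 0.92, t = 8.95
mu * t = 0.92 * 8.95 = 8.234
exp(-8.234) = 0.0003
M(t) = 1 - 0.0003
M(t) = 0.9997

0.9997


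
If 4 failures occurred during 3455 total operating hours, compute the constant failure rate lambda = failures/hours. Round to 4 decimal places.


failures = 4
total_hours = 3455
lambda = 4 / 3455
lambda = 0.0012

0.0012


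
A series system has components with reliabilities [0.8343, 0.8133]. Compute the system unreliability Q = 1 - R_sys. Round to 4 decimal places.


Components: [0.8343, 0.8133]
After component 1: product = 0.8343
After component 2: product = 0.6785
R_sys = 0.6785
Q = 1 - 0.6785 = 0.3215

0.3215


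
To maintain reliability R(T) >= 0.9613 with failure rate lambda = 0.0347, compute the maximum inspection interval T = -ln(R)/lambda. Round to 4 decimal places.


R_target = 0.9613
lambda = 0.0347
-ln(0.9613) = 0.0395
T = 0.0395 / 0.0347
T = 1.1374

1.1374


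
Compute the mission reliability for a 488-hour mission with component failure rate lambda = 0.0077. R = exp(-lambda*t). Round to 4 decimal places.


lambda = 0.0077
mission_time = 488
lambda * t = 0.0077 * 488 = 3.7576
R = exp(-3.7576)
R = 0.0233

0.0233


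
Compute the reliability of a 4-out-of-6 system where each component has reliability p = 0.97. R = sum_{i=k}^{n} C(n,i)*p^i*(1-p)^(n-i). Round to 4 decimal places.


k = 4, n = 6, p = 0.97
i=4: C(6,4)=15 * 0.97^4 * 0.03^2 = 0.012
i=5: C(6,5)=6 * 0.97^5 * 0.03^1 = 0.1546
i=6: C(6,6)=1 * 0.97^6 * 0.03^0 = 0.833
R = sum of terms = 0.9995

0.9995


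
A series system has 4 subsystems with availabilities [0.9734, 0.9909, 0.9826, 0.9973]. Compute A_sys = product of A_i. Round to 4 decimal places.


Subsystems: [0.9734, 0.9909, 0.9826, 0.9973]
After subsystem 1 (A=0.9734): product = 0.9734
After subsystem 2 (A=0.9909): product = 0.9645
After subsystem 3 (A=0.9826): product = 0.9478
After subsystem 4 (A=0.9973): product = 0.9452
A_sys = 0.9452

0.9452


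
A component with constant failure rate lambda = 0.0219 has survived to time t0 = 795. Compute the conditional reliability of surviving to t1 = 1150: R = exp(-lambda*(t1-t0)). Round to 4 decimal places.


lambda = 0.0219
t0 = 795, t1 = 1150
t1 - t0 = 355
lambda * (t1-t0) = 0.0219 * 355 = 7.7745
R = exp(-7.7745)
R = 0.0004

0.0004


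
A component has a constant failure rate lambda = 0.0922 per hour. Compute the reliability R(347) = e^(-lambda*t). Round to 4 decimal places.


lambda = 0.0922
t = 347
lambda * t = 31.9934
R(t) = e^(-31.9934)
R(t) = 0.0

0.0


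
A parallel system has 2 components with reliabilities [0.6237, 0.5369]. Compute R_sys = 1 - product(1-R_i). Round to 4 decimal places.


Components: [0.6237, 0.5369]
(1 - 0.6237) = 0.3763, running product = 0.3763
(1 - 0.5369) = 0.4631, running product = 0.1743
Product of (1-R_i) = 0.1743
R_sys = 1 - 0.1743 = 0.8257

0.8257


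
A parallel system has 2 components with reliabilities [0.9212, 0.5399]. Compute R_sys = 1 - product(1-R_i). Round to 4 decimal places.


Components: [0.9212, 0.5399]
(1 - 0.9212) = 0.0788, running product = 0.0788
(1 - 0.5399) = 0.4601, running product = 0.0363
Product of (1-R_i) = 0.0363
R_sys = 1 - 0.0363 = 0.9637

0.9637


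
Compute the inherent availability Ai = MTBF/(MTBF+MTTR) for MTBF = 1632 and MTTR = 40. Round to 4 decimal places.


MTBF = 1632
MTTR = 40
MTBF + MTTR = 1672
Ai = 1632 / 1672
Ai = 0.9761

0.9761


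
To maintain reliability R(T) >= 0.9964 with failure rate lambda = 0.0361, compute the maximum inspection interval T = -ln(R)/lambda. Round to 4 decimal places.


R_target = 0.9964
lambda = 0.0361
-ln(0.9964) = 0.0036
T = 0.0036 / 0.0361
T = 0.0999

0.0999


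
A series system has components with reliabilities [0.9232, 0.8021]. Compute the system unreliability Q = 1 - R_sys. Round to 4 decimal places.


Components: [0.9232, 0.8021]
After component 1: product = 0.9232
After component 2: product = 0.7405
R_sys = 0.7405
Q = 1 - 0.7405 = 0.2595

0.2595


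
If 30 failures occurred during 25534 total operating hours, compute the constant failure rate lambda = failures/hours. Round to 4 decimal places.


failures = 30
total_hours = 25534
lambda = 30 / 25534
lambda = 0.0012

0.0012


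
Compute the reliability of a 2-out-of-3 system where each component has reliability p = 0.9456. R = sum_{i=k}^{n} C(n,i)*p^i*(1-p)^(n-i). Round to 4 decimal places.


k = 2, n = 3, p = 0.9456
i=2: C(3,2)=3 * 0.9456^2 * 0.0544^1 = 0.1459
i=3: C(3,3)=1 * 0.9456^3 * 0.0544^0 = 0.8455
R = sum of terms = 0.9914

0.9914


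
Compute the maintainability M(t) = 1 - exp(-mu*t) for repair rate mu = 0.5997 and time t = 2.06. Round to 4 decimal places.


mu = 0.5997, t = 2.06
mu * t = 0.5997 * 2.06 = 1.2354
exp(-1.2354) = 0.2907
M(t) = 1 - 0.2907
M(t) = 0.7093

0.7093


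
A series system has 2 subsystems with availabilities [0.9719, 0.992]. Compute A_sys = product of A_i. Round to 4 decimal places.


Subsystems: [0.9719, 0.992]
After subsystem 1 (A=0.9719): product = 0.9719
After subsystem 2 (A=0.992): product = 0.9641
A_sys = 0.9641

0.9641


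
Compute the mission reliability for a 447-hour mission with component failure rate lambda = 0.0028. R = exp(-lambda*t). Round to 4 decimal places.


lambda = 0.0028
mission_time = 447
lambda * t = 0.0028 * 447 = 1.2516
R = exp(-1.2516)
R = 0.286

0.286


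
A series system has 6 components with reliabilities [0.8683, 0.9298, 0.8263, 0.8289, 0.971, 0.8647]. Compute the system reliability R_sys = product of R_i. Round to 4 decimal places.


Components: [0.8683, 0.9298, 0.8263, 0.8289, 0.971, 0.8647]
After component 1 (R=0.8683): product = 0.8683
After component 2 (R=0.9298): product = 0.8073
After component 3 (R=0.8263): product = 0.6671
After component 4 (R=0.8289): product = 0.553
After component 5 (R=0.971): product = 0.5369
After component 6 (R=0.8647): product = 0.4643
R_sys = 0.4643

0.4643


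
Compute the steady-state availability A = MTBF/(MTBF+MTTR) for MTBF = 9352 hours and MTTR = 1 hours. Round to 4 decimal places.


MTBF = 9352
MTTR = 1
MTBF + MTTR = 9353
A = 9352 / 9353
A = 0.9999

0.9999


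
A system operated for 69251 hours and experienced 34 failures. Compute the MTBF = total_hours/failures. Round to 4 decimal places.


total_hours = 69251
failures = 34
MTBF = 69251 / 34
MTBF = 2036.7941

2036.7941


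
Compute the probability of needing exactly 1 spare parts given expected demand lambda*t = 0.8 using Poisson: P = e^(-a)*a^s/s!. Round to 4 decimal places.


a = 0.8, s = 1
e^(-a) = e^(-0.8) = 0.4493
a^s = 0.8^1 = 0.8
s! = 1
P = 0.4493 * 0.8 / 1
P = 0.3595

0.3595


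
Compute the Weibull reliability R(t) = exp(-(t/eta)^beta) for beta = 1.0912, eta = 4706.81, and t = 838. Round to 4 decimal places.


beta = 1.0912, eta = 4706.81, t = 838
t/eta = 838 / 4706.81 = 0.178
(t/eta)^beta = 0.178^1.0912 = 0.1521
R(t) = exp(-0.1521)
R(t) = 0.8589

0.8589


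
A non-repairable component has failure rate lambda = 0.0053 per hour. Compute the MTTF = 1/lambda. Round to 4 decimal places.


lambda = 0.0053
MTTF = 1 / 0.0053
MTTF = 188.6792

188.6792


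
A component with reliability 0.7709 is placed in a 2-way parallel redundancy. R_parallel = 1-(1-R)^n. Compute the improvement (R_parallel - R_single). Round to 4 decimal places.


R_single = 0.7709, n = 2
1 - R_single = 0.2291
(1 - R_single)^n = 0.2291^2 = 0.0525
R_parallel = 1 - 0.0525 = 0.9475
Improvement = 0.9475 - 0.7709
Improvement = 0.1766

0.1766


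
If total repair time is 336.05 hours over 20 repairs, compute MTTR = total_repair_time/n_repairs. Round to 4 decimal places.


total_repair_time = 336.05
n_repairs = 20
MTTR = 336.05 / 20
MTTR = 16.8025

16.8025


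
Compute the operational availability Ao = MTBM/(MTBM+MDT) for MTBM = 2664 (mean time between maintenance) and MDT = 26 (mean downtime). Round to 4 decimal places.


MTBM = 2664
MDT = 26
MTBM + MDT = 2690
Ao = 2664 / 2690
Ao = 0.9903

0.9903


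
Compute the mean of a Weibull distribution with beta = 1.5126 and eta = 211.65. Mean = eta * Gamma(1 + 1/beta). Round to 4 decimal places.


beta = 1.5126, eta = 211.65
1/beta = 0.6611
1 + 1/beta = 1.6611
Gamma(1.6611) = 0.9018
Mean = 211.65 * 0.9018
Mean = 190.8757

190.8757


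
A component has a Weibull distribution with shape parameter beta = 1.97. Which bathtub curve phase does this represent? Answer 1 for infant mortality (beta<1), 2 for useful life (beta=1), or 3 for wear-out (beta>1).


beta = 1.97
Compare beta to 1:
beta < 1 => infant mortality (phase 1)
beta = 1 => useful life (phase 2)
beta > 1 => wear-out (phase 3)
Since beta = 1.97, this is wear-out (increasing failure rate)
Phase = 3

3


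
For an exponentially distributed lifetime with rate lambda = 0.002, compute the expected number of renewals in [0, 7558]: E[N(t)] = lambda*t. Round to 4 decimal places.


lambda = 0.002
t = 7558
E[N(t)] = lambda * t
E[N(t)] = 0.002 * 7558
E[N(t)] = 15.116

15.116


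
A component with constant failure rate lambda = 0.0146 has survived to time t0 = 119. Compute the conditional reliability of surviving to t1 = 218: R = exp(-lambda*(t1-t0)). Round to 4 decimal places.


lambda = 0.0146
t0 = 119, t1 = 218
t1 - t0 = 99
lambda * (t1-t0) = 0.0146 * 99 = 1.4454
R = exp(-1.4454)
R = 0.2357

0.2357


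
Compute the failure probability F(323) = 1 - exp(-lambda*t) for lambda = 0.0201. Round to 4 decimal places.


lambda = 0.0201, t = 323
lambda * t = 6.4923
exp(-6.4923) = 0.0015
F(t) = 1 - 0.0015
F(t) = 0.9985

0.9985


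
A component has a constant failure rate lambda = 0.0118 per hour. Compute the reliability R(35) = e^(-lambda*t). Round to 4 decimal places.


lambda = 0.0118
t = 35
lambda * t = 0.413
R(t) = e^(-0.413)
R(t) = 0.6617

0.6617


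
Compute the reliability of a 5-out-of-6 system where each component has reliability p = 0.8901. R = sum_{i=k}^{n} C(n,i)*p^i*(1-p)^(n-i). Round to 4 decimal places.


k = 5, n = 6, p = 0.8901
i=5: C(6,5)=6 * 0.8901^5 * 0.1099^1 = 0.3684
i=6: C(6,6)=1 * 0.8901^6 * 0.1099^0 = 0.4973
R = sum of terms = 0.8657

0.8657


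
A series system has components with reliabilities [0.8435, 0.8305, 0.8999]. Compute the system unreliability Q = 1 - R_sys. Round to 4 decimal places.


Components: [0.8435, 0.8305, 0.8999]
After component 1: product = 0.8435
After component 2: product = 0.7005
After component 3: product = 0.6304
R_sys = 0.6304
Q = 1 - 0.6304 = 0.3696

0.3696


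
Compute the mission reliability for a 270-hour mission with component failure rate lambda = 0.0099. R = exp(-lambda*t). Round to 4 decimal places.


lambda = 0.0099
mission_time = 270
lambda * t = 0.0099 * 270 = 2.673
R = exp(-2.673)
R = 0.069

0.069


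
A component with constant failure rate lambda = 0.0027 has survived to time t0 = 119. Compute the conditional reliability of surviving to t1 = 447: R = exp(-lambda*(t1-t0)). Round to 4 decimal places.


lambda = 0.0027
t0 = 119, t1 = 447
t1 - t0 = 328
lambda * (t1-t0) = 0.0027 * 328 = 0.8856
R = exp(-0.8856)
R = 0.4125

0.4125


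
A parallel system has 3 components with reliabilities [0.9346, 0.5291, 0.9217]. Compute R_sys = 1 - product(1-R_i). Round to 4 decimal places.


Components: [0.9346, 0.5291, 0.9217]
(1 - 0.9346) = 0.0654, running product = 0.0654
(1 - 0.5291) = 0.4709, running product = 0.0308
(1 - 0.9217) = 0.0783, running product = 0.0024
Product of (1-R_i) = 0.0024
R_sys = 1 - 0.0024 = 0.9976

0.9976


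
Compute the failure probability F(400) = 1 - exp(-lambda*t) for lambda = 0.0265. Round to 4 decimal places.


lambda = 0.0265, t = 400
lambda * t = 10.6
exp(-10.6) = 0.0
F(t) = 1 - 0.0
F(t) = 1.0

1.0


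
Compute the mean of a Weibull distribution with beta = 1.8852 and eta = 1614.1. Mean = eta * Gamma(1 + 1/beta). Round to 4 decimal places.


beta = 1.8852, eta = 1614.1
1/beta = 0.5304
1 + 1/beta = 1.5304
Gamma(1.5304) = 0.8876
Mean = 1614.1 * 0.8876
Mean = 1432.6642

1432.6642


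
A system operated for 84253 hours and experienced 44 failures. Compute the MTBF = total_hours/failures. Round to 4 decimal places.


total_hours = 84253
failures = 44
MTBF = 84253 / 44
MTBF = 1914.8409

1914.8409


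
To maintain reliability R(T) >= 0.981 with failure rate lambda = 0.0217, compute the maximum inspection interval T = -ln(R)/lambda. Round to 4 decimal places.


R_target = 0.981
lambda = 0.0217
-ln(0.981) = 0.0192
T = 0.0192 / 0.0217
T = 0.884

0.884


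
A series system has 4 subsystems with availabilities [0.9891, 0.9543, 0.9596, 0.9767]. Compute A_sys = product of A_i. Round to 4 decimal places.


Subsystems: [0.9891, 0.9543, 0.9596, 0.9767]
After subsystem 1 (A=0.9891): product = 0.9891
After subsystem 2 (A=0.9543): product = 0.9439
After subsystem 3 (A=0.9596): product = 0.9058
After subsystem 4 (A=0.9767): product = 0.8847
A_sys = 0.8847

0.8847


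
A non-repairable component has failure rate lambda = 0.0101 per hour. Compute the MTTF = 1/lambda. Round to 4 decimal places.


lambda = 0.0101
MTTF = 1 / 0.0101
MTTF = 99.0099

99.0099


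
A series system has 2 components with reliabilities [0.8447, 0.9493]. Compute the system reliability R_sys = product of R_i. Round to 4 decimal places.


Components: [0.8447, 0.9493]
After component 1 (R=0.8447): product = 0.8447
After component 2 (R=0.9493): product = 0.8019
R_sys = 0.8019

0.8019


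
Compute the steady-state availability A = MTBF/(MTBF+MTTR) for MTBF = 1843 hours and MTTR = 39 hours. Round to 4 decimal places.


MTBF = 1843
MTTR = 39
MTBF + MTTR = 1882
A = 1843 / 1882
A = 0.9793

0.9793


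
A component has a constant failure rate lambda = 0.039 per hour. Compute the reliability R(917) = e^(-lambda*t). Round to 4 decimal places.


lambda = 0.039
t = 917
lambda * t = 35.763
R(t) = e^(-35.763)
R(t) = 0.0

0.0


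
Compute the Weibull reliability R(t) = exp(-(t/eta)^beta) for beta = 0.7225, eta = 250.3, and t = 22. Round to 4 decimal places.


beta = 0.7225, eta = 250.3, t = 22
t/eta = 22 / 250.3 = 0.0879
(t/eta)^beta = 0.0879^0.7225 = 0.1726
R(t) = exp(-0.1726)
R(t) = 0.8415

0.8415


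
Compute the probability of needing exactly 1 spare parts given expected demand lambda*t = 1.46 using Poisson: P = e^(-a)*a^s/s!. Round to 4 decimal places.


a = 1.46, s = 1
e^(-a) = e^(-1.46) = 0.2322
a^s = 1.46^1 = 1.46
s! = 1
P = 0.2322 * 1.46 / 1
P = 0.3391

0.3391


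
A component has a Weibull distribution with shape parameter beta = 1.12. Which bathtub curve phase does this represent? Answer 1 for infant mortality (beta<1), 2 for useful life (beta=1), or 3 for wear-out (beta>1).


beta = 1.12
Compare beta to 1:
beta < 1 => infant mortality (phase 1)
beta = 1 => useful life (phase 2)
beta > 1 => wear-out (phase 3)
Since beta = 1.12, this is wear-out (increasing failure rate)
Phase = 3

3


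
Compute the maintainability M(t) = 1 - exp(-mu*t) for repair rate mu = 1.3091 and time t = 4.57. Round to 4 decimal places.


mu = 1.3091, t = 4.57
mu * t = 1.3091 * 4.57 = 5.9826
exp(-5.9826) = 0.0025
M(t) = 1 - 0.0025
M(t) = 0.9975

0.9975


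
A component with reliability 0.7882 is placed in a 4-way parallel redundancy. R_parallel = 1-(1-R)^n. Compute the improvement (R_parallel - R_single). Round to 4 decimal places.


R_single = 0.7882, n = 4
1 - R_single = 0.2118
(1 - R_single)^n = 0.2118^4 = 0.002
R_parallel = 1 - 0.002 = 0.998
Improvement = 0.998 - 0.7882
Improvement = 0.2098

0.2098


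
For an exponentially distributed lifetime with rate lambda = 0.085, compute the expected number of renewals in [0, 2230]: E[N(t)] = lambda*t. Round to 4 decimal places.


lambda = 0.085
t = 2230
E[N(t)] = lambda * t
E[N(t)] = 0.085 * 2230
E[N(t)] = 189.55

189.55


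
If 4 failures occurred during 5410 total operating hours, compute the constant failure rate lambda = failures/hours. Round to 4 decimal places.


failures = 4
total_hours = 5410
lambda = 4 / 5410
lambda = 0.0007

0.0007


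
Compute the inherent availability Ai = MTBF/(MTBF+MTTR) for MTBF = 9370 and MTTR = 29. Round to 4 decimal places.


MTBF = 9370
MTTR = 29
MTBF + MTTR = 9399
Ai = 9370 / 9399
Ai = 0.9969

0.9969


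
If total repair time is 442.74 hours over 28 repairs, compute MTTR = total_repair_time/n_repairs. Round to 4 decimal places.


total_repair_time = 442.74
n_repairs = 28
MTTR = 442.74 / 28
MTTR = 15.8121

15.8121


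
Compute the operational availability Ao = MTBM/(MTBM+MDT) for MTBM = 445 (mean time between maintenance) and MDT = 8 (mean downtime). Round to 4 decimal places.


MTBM = 445
MDT = 8
MTBM + MDT = 453
Ao = 445 / 453
Ao = 0.9823

0.9823


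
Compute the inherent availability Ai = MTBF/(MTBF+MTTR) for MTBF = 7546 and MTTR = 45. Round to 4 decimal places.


MTBF = 7546
MTTR = 45
MTBF + MTTR = 7591
Ai = 7546 / 7591
Ai = 0.9941

0.9941


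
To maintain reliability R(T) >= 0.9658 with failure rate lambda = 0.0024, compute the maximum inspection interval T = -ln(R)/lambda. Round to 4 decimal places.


R_target = 0.9658
lambda = 0.0024
-ln(0.9658) = 0.0348
T = 0.0348 / 0.0024
T = 14.4994

14.4994


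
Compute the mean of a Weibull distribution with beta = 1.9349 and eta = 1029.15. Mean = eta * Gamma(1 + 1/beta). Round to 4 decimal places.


beta = 1.9349, eta = 1029.15
1/beta = 0.5168
1 + 1/beta = 1.5168
Gamma(1.5168) = 0.8869
Mean = 1029.15 * 0.8869
Mean = 912.7406

912.7406


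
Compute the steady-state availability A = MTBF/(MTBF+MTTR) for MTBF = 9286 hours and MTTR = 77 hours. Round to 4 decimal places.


MTBF = 9286
MTTR = 77
MTBF + MTTR = 9363
A = 9286 / 9363
A = 0.9918

0.9918


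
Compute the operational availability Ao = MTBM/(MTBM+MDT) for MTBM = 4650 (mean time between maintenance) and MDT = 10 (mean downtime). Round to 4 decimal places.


MTBM = 4650
MDT = 10
MTBM + MDT = 4660
Ao = 4650 / 4660
Ao = 0.9979

0.9979


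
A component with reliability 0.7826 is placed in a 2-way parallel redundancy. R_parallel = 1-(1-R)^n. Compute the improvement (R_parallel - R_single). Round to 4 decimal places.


R_single = 0.7826, n = 2
1 - R_single = 0.2174
(1 - R_single)^n = 0.2174^2 = 0.0473
R_parallel = 1 - 0.0473 = 0.9527
Improvement = 0.9527 - 0.7826
Improvement = 0.1701

0.1701


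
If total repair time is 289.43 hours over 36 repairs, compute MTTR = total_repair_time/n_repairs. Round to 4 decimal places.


total_repair_time = 289.43
n_repairs = 36
MTTR = 289.43 / 36
MTTR = 8.0397

8.0397


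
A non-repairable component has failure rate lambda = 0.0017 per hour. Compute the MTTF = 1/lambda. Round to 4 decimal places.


lambda = 0.0017
MTTF = 1 / 0.0017
MTTF = 588.2353

588.2353


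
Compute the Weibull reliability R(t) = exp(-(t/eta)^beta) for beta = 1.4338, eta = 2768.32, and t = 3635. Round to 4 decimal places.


beta = 1.4338, eta = 2768.32, t = 3635
t/eta = 3635 / 2768.32 = 1.3131
(t/eta)^beta = 1.3131^1.4338 = 1.4778
R(t) = exp(-1.4778)
R(t) = 0.2282

0.2282


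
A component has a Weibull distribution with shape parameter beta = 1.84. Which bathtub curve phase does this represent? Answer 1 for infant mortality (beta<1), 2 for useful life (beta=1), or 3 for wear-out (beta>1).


beta = 1.84
Compare beta to 1:
beta < 1 => infant mortality (phase 1)
beta = 1 => useful life (phase 2)
beta > 1 => wear-out (phase 3)
Since beta = 1.84, this is wear-out (increasing failure rate)
Phase = 3

3


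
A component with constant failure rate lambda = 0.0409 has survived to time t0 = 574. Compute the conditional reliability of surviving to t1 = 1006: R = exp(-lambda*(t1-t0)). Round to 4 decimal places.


lambda = 0.0409
t0 = 574, t1 = 1006
t1 - t0 = 432
lambda * (t1-t0) = 0.0409 * 432 = 17.6688
R = exp(-17.6688)
R = 0.0

0.0


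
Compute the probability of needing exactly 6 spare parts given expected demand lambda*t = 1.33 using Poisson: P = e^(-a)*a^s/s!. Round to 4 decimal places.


a = 1.33, s = 6
e^(-a) = e^(-1.33) = 0.2645
a^s = 1.33^6 = 5.5349
s! = 720
P = 0.2645 * 5.5349 / 720
P = 0.002

0.002


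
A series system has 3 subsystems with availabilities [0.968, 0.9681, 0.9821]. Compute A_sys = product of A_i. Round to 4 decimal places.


Subsystems: [0.968, 0.9681, 0.9821]
After subsystem 1 (A=0.968): product = 0.968
After subsystem 2 (A=0.9681): product = 0.9371
After subsystem 3 (A=0.9821): product = 0.9203
A_sys = 0.9203

0.9203


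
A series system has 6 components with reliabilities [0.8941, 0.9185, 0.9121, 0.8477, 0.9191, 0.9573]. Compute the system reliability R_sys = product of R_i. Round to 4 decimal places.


Components: [0.8941, 0.9185, 0.9121, 0.8477, 0.9191, 0.9573]
After component 1 (R=0.8941): product = 0.8941
After component 2 (R=0.9185): product = 0.8212
After component 3 (R=0.9121): product = 0.749
After component 4 (R=0.8477): product = 0.635
After component 5 (R=0.9191): product = 0.5836
After component 6 (R=0.9573): product = 0.5587
R_sys = 0.5587

0.5587


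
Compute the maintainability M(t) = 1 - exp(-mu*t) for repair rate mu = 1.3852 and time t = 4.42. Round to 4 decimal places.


mu = 1.3852, t = 4.42
mu * t = 1.3852 * 4.42 = 6.1226
exp(-6.1226) = 0.0022
M(t) = 1 - 0.0022
M(t) = 0.9978

0.9978


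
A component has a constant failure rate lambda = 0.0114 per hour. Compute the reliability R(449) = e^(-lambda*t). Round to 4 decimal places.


lambda = 0.0114
t = 449
lambda * t = 5.1186
R(t) = e^(-5.1186)
R(t) = 0.006

0.006


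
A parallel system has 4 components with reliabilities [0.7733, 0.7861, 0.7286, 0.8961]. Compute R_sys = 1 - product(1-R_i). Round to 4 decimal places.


Components: [0.7733, 0.7861, 0.7286, 0.8961]
(1 - 0.7733) = 0.2267, running product = 0.2267
(1 - 0.7861) = 0.2139, running product = 0.0485
(1 - 0.7286) = 0.2714, running product = 0.0132
(1 - 0.8961) = 0.1039, running product = 0.0014
Product of (1-R_i) = 0.0014
R_sys = 1 - 0.0014 = 0.9986

0.9986


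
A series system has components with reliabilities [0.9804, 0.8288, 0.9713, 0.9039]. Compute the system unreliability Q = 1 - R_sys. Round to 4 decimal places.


Components: [0.9804, 0.8288, 0.9713, 0.9039]
After component 1: product = 0.9804
After component 2: product = 0.8126
After component 3: product = 0.7892
After component 4: product = 0.7134
R_sys = 0.7134
Q = 1 - 0.7134 = 0.2866

0.2866


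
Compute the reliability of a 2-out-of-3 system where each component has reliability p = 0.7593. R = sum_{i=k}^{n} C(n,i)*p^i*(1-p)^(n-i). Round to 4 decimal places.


k = 2, n = 3, p = 0.7593
i=2: C(3,2)=3 * 0.7593^2 * 0.2407^1 = 0.4163
i=3: C(3,3)=1 * 0.7593^3 * 0.2407^0 = 0.4378
R = sum of terms = 0.8541

0.8541


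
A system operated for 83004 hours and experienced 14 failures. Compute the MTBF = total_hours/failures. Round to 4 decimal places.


total_hours = 83004
failures = 14
MTBF = 83004 / 14
MTBF = 5928.8571

5928.8571


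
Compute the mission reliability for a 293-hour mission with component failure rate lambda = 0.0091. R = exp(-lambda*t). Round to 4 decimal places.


lambda = 0.0091
mission_time = 293
lambda * t = 0.0091 * 293 = 2.6663
R = exp(-2.6663)
R = 0.0695

0.0695


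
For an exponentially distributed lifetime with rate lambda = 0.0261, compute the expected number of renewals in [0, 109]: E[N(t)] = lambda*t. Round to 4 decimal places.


lambda = 0.0261
t = 109
E[N(t)] = lambda * t
E[N(t)] = 0.0261 * 109
E[N(t)] = 2.8449

2.8449


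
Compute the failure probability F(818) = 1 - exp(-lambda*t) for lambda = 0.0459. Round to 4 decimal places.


lambda = 0.0459, t = 818
lambda * t = 37.5462
exp(-37.5462) = 0.0
F(t) = 1 - 0.0
F(t) = 1.0

1.0


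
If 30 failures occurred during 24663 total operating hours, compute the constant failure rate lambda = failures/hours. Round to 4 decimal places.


failures = 30
total_hours = 24663
lambda = 30 / 24663
lambda = 0.0012

0.0012


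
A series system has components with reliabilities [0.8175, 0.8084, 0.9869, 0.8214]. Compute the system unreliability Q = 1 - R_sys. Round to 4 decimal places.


Components: [0.8175, 0.8084, 0.9869, 0.8214]
After component 1: product = 0.8175
After component 2: product = 0.6609
After component 3: product = 0.6522
After component 4: product = 0.5357
R_sys = 0.5357
Q = 1 - 0.5357 = 0.4643

0.4643


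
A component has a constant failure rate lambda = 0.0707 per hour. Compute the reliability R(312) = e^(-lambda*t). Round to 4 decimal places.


lambda = 0.0707
t = 312
lambda * t = 22.0584
R(t) = e^(-22.0584)
R(t) = 0.0

0.0


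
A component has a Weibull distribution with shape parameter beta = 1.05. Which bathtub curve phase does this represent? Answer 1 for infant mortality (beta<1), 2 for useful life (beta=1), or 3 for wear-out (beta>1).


beta = 1.05
Compare beta to 1:
beta < 1 => infant mortality (phase 1)
beta = 1 => useful life (phase 2)
beta > 1 => wear-out (phase 3)
Since beta = 1.05, this is wear-out (increasing failure rate)
Phase = 3

3


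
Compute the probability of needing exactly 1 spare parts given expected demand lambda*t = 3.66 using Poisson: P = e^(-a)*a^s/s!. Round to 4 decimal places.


a = 3.66, s = 1
e^(-a) = e^(-3.66) = 0.0257
a^s = 3.66^1 = 3.66
s! = 1
P = 0.0257 * 3.66 / 1
P = 0.0942

0.0942


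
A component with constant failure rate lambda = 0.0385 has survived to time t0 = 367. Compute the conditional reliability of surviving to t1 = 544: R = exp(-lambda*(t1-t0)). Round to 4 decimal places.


lambda = 0.0385
t0 = 367, t1 = 544
t1 - t0 = 177
lambda * (t1-t0) = 0.0385 * 177 = 6.8145
R = exp(-6.8145)
R = 0.0011

0.0011


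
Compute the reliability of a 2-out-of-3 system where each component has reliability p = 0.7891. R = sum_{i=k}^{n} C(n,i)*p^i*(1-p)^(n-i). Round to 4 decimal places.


k = 2, n = 3, p = 0.7891
i=2: C(3,2)=3 * 0.7891^2 * 0.2109^1 = 0.394
i=3: C(3,3)=1 * 0.7891^3 * 0.2109^0 = 0.4914
R = sum of terms = 0.8853

0.8853


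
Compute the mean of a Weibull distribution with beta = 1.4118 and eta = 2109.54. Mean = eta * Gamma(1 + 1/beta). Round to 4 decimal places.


beta = 1.4118, eta = 2109.54
1/beta = 0.7083
1 + 1/beta = 1.7083
Gamma(1.7083) = 0.9102
Mean = 2109.54 * 0.9102
Mean = 1920.1893

1920.1893


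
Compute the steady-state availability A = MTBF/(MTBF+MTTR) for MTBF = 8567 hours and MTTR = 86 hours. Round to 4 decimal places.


MTBF = 8567
MTTR = 86
MTBF + MTTR = 8653
A = 8567 / 8653
A = 0.9901

0.9901


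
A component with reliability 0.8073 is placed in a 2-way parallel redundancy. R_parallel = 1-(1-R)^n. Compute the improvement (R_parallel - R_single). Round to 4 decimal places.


R_single = 0.8073, n = 2
1 - R_single = 0.1927
(1 - R_single)^n = 0.1927^2 = 0.0371
R_parallel = 1 - 0.0371 = 0.9629
Improvement = 0.9629 - 0.8073
Improvement = 0.1556

0.1556


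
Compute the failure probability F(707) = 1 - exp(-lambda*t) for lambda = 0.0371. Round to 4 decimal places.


lambda = 0.0371, t = 707
lambda * t = 26.2297
exp(-26.2297) = 0.0
F(t) = 1 - 0.0
F(t) = 1.0

1.0


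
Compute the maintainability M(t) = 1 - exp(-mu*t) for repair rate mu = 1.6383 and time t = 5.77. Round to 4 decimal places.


mu = 1.6383, t = 5.77
mu * t = 1.6383 * 5.77 = 9.453
exp(-9.453) = 0.0001
M(t) = 1 - 0.0001
M(t) = 0.9999

0.9999


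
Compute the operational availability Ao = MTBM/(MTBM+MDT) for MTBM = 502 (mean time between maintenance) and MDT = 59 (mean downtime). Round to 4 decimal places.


MTBM = 502
MDT = 59
MTBM + MDT = 561
Ao = 502 / 561
Ao = 0.8948

0.8948


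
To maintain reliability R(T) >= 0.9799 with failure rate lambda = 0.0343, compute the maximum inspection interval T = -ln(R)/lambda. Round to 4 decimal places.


R_target = 0.9799
lambda = 0.0343
-ln(0.9799) = 0.0203
T = 0.0203 / 0.0343
T = 0.592

0.592


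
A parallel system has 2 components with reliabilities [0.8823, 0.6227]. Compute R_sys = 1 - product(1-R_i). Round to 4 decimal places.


Components: [0.8823, 0.6227]
(1 - 0.8823) = 0.1177, running product = 0.1177
(1 - 0.6227) = 0.3773, running product = 0.0444
Product of (1-R_i) = 0.0444
R_sys = 1 - 0.0444 = 0.9556

0.9556


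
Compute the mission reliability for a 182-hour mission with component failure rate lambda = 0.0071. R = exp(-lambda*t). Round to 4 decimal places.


lambda = 0.0071
mission_time = 182
lambda * t = 0.0071 * 182 = 1.2922
R = exp(-1.2922)
R = 0.2747

0.2747


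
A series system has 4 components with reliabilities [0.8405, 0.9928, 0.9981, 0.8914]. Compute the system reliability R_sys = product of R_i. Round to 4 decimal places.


Components: [0.8405, 0.9928, 0.9981, 0.8914]
After component 1 (R=0.8405): product = 0.8405
After component 2 (R=0.9928): product = 0.8344
After component 3 (R=0.9981): product = 0.8329
After component 4 (R=0.8914): product = 0.7424
R_sys = 0.7424

0.7424


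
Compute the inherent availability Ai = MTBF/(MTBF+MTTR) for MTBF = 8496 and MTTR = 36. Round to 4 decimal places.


MTBF = 8496
MTTR = 36
MTBF + MTTR = 8532
Ai = 8496 / 8532
Ai = 0.9958

0.9958


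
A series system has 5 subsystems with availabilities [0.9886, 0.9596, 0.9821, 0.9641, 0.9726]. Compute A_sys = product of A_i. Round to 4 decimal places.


Subsystems: [0.9886, 0.9596, 0.9821, 0.9641, 0.9726]
After subsystem 1 (A=0.9886): product = 0.9886
After subsystem 2 (A=0.9596): product = 0.9487
After subsystem 3 (A=0.9821): product = 0.9317
After subsystem 4 (A=0.9641): product = 0.8982
After subsystem 5 (A=0.9726): product = 0.8736
A_sys = 0.8736

0.8736


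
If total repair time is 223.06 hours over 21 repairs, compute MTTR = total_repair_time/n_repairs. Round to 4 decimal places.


total_repair_time = 223.06
n_repairs = 21
MTTR = 223.06 / 21
MTTR = 10.6219

10.6219


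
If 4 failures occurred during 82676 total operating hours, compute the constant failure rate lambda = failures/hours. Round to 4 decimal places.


failures = 4
total_hours = 82676
lambda = 4 / 82676
lambda = 0.0

0.0


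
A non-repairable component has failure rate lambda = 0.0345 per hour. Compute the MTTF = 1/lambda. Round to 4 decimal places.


lambda = 0.0345
MTTF = 1 / 0.0345
MTTF = 28.9855

28.9855


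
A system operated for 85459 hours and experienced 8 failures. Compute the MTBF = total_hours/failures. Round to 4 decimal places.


total_hours = 85459
failures = 8
MTBF = 85459 / 8
MTBF = 10682.375

10682.375


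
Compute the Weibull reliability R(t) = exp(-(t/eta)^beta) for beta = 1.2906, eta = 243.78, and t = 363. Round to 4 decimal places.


beta = 1.2906, eta = 243.78, t = 363
t/eta = 363 / 243.78 = 1.489
(t/eta)^beta = 1.489^1.2906 = 1.6717
R(t) = exp(-1.6717)
R(t) = 0.1879

0.1879


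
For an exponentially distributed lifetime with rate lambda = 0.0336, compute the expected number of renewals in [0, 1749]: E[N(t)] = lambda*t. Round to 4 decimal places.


lambda = 0.0336
t = 1749
E[N(t)] = lambda * t
E[N(t)] = 0.0336 * 1749
E[N(t)] = 58.7664

58.7664


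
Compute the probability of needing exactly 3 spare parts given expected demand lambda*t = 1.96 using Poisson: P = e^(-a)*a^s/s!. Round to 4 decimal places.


a = 1.96, s = 3
e^(-a) = e^(-1.96) = 0.1409
a^s = 1.96^3 = 7.5295
s! = 6
P = 0.1409 * 7.5295 / 6
P = 0.1768

0.1768


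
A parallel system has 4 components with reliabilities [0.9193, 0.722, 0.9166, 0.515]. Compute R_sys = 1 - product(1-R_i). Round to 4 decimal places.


Components: [0.9193, 0.722, 0.9166, 0.515]
(1 - 0.9193) = 0.0807, running product = 0.0807
(1 - 0.722) = 0.278, running product = 0.0224
(1 - 0.9166) = 0.0834, running product = 0.0019
(1 - 0.515) = 0.485, running product = 0.0009
Product of (1-R_i) = 0.0009
R_sys = 1 - 0.0009 = 0.9991

0.9991


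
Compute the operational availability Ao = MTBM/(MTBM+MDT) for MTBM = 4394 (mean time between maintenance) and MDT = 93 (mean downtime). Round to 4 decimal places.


MTBM = 4394
MDT = 93
MTBM + MDT = 4487
Ao = 4394 / 4487
Ao = 0.9793

0.9793


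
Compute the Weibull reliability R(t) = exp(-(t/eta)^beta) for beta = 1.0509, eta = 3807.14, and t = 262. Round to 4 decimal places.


beta = 1.0509, eta = 3807.14, t = 262
t/eta = 262 / 3807.14 = 0.0688
(t/eta)^beta = 0.0688^1.0509 = 0.0601
R(t) = exp(-0.0601)
R(t) = 0.9417

0.9417


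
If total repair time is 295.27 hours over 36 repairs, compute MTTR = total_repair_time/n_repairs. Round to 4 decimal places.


total_repair_time = 295.27
n_repairs = 36
MTTR = 295.27 / 36
MTTR = 8.2019

8.2019


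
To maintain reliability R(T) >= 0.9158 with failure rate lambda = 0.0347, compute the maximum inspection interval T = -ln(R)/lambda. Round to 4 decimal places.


R_target = 0.9158
lambda = 0.0347
-ln(0.9158) = 0.088
T = 0.088 / 0.0347
T = 2.5348

2.5348


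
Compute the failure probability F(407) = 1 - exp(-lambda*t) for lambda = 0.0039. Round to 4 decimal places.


lambda = 0.0039, t = 407
lambda * t = 1.5873
exp(-1.5873) = 0.2045
F(t) = 1 - 0.2045
F(t) = 0.7955

0.7955


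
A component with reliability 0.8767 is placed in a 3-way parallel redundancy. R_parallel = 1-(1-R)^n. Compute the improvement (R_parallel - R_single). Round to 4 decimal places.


R_single = 0.8767, n = 3
1 - R_single = 0.1233
(1 - R_single)^n = 0.1233^3 = 0.0019
R_parallel = 1 - 0.0019 = 0.9981
Improvement = 0.9981 - 0.8767
Improvement = 0.1214

0.1214


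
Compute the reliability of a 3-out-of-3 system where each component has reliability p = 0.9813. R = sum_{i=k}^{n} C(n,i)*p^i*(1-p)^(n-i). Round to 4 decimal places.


k = 3, n = 3, p = 0.9813
i=3: C(3,3)=1 * 0.9813^3 * 0.0187^0 = 0.9449
R = sum of terms = 0.9449

0.9449


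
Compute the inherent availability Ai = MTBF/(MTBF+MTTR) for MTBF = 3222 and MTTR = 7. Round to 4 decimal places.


MTBF = 3222
MTTR = 7
MTBF + MTTR = 3229
Ai = 3222 / 3229
Ai = 0.9978

0.9978


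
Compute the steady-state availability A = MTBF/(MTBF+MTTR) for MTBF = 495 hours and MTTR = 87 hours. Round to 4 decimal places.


MTBF = 495
MTTR = 87
MTBF + MTTR = 582
A = 495 / 582
A = 0.8505

0.8505


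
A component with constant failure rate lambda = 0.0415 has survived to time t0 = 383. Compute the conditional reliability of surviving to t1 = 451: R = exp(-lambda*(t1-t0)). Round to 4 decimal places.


lambda = 0.0415
t0 = 383, t1 = 451
t1 - t0 = 68
lambda * (t1-t0) = 0.0415 * 68 = 2.822
R = exp(-2.822)
R = 0.0595

0.0595


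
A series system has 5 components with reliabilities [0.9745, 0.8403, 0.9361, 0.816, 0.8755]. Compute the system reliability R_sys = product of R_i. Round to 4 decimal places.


Components: [0.9745, 0.8403, 0.9361, 0.816, 0.8755]
After component 1 (R=0.9745): product = 0.9745
After component 2 (R=0.8403): product = 0.8189
After component 3 (R=0.9361): product = 0.7665
After component 4 (R=0.816): product = 0.6255
After component 5 (R=0.8755): product = 0.5476
R_sys = 0.5476

0.5476


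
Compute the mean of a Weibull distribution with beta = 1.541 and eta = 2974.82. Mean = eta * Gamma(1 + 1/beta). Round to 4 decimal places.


beta = 1.541, eta = 2974.82
1/beta = 0.6489
1 + 1/beta = 1.6489
Gamma(1.6489) = 0.9
Mean = 2974.82 * 0.9
Mean = 2677.2048

2677.2048


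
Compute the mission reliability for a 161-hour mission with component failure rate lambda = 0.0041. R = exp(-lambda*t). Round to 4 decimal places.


lambda = 0.0041
mission_time = 161
lambda * t = 0.0041 * 161 = 0.6601
R = exp(-0.6601)
R = 0.5168

0.5168


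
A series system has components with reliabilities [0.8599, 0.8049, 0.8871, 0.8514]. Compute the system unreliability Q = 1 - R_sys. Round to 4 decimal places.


Components: [0.8599, 0.8049, 0.8871, 0.8514]
After component 1: product = 0.8599
After component 2: product = 0.6921
After component 3: product = 0.614
After component 4: product = 0.5228
R_sys = 0.5228
Q = 1 - 0.5228 = 0.4772

0.4772
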